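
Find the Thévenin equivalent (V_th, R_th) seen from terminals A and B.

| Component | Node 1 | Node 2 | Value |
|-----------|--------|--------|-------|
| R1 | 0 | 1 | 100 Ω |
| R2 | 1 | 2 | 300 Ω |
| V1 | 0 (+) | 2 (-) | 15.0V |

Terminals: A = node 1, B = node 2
Step 1 — V_th is the open-circuit voltage V_A - V_B (nothing connected across the terminals).
Nodal analysis, taking node 2 as the 0 V reference.
Source V1 fixes V_0 = 15 V.
KCL at each unknown node (sum of currents leaving = 0; resistances in Ω):
  Node 1: (V_1 - 15)/100 + (V_1 - 0)/300 = 0
Collecting terms: 0.01333 × V_1 = 0.15  =>  V_1 = 11.25 V
V_th = V_1 - V_2 = 11.25 - 0 = 11.25 V
Step 2 — R_th: zero the source — replace V1 by a short circuit (node 2 merges into node 0) — and find the resistance seen between A (node 1) and B (node 0).
Reduce the network between node 1 (A) and node 0 (B) by series/parallel combination:
  Rp1 = R1 ‖ R2 (parallel, both between nodes 0 and 1) = 1/(1/100 + 1/300) = 75 Ω
R_th = 75 Ω

Final answer: V_th = 11.25 V, R_th = 75 Ω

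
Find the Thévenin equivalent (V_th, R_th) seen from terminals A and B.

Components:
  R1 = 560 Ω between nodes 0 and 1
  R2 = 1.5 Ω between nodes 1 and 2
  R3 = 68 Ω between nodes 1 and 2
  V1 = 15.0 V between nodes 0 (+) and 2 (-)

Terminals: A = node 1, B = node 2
Step 1 — V_th is the open-circuit voltage V_A - V_B (nothing connected across the terminals).
Nodal analysis, taking node 2 as the 0 V reference.
Source V1 fixes V_0 = 15 V.
KCL at each unknown node (sum of currents leaving = 0; resistances in Ω):
  Node 1: (V_1 - 15)/560 + (V_1 - 0)/1.5 + (V_1 - 0)/68 = 0
Collecting terms: 0.6832 × V_1 = 0.02679  =>  V_1 = 0.03921 V
V_th = V_1 - V_2 = 0.03921 - 0 = 0.03921 V
Step 2 — R_th: zero the source — replace V1 by a short circuit (node 2 merges into node 0) — and find the resistance seen between A (node 1) and B (node 0).
Reduce the network between node 1 (A) and node 0 (B) by series/parallel combination:
  Rp1 = R1 ‖ R2 ‖ R3 (parallel, all between nodes 0 and 1) = 1/(1/560 + 1/1.5 + 1/68) = 1.464 Ω
R_th = 1.464 Ω

Final answer: V_th = 0.03921 V, R_th = 1.464 Ω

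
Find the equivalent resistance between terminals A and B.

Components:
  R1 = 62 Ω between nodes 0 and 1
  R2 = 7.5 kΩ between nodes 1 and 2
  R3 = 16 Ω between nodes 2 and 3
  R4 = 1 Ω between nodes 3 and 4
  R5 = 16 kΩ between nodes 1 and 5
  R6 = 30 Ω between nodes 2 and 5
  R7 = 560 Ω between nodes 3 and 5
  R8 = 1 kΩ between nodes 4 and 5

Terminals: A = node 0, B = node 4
The network is not a plain series/parallel combination. Inject a 1 A test current into terminal A (node 0) and return it from terminal B (node 4); then R_eq = V_A / (1 A).
Nodal analysis, taking node 4 as the 0 V reference.
Current source I_test pushes 1 A into node 0 and draws it out of node 4.
KCL at each unknown node (sum of currents leaving = 0; resistances in Ω):
  Node 0: (V_0 - V_1)/62 - 1 = 0
  Node 1: (V_1 - V_0)/62 + (V_1 - V_2)/7500 + (V_1 - V_5)/16000 = 0
  Node 2: (V_2 - V_1)/7500 + (V_2 - V_3)/16 + (V_2 - V_5)/30 = 0
  Node 3: (V_3 - V_2)/16 + (V_3 - 0)/1 + (V_3 - V_5)/560 = 0
  Node 5: (V_5 - V_1)/16000 + (V_5 - V_2)/30 + (V_5 - V_3)/560 + (V_5 - 0)/1000 = 0
Collecting terms (coefficients in siemens):
  0.01613·V_0 - 0.01613·V_1 = 1
  0.01632·V_1 - 0.01613·V_0 - 0.0001333·V_2 - 0.0000625·V_5 = 0
  0.09597·V_2 - 0.0001333·V_1 - 0.0625·V_3 - 0.03333·V_5 = 0
  1.064·V_3 - 0.0625·V_2 - 0.001786·V_5 = 0
  0.03618·V_5 - 0.0000625·V_1 - 0.03333·V_2 - 0.001786·V_3 = 0
Solving these 5 simultaneous equations (Gaussian elimination) gives:
  V_0 = 5187 V, V_1 = 5125 V, V_2 = 15.95 V, V_3 = 0.9764 V
  V_5 = 23.6 V
R_eq = V_0 / 1 A = 5187 Ω = 5.187 kΩ

Final answer: 5.187 kΩ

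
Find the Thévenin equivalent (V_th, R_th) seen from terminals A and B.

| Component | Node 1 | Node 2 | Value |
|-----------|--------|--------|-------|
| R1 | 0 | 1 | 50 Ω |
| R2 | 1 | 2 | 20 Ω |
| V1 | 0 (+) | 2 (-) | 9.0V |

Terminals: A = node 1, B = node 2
Step 1 — V_th is the open-circuit voltage V_A - V_B (nothing connected across the terminals).
Nodal analysis, taking node 2 as the 0 V reference.
Source V1 fixes V_0 = 9 V.
KCL at each unknown node (sum of currents leaving = 0; resistances in Ω):
  Node 1: (V_1 - 9)/50 + (V_1 - 0)/20 = 0
Collecting terms: 0.07 × V_1 = 0.18  =>  V_1 = 2.571 V
V_th = V_1 - V_2 = 2.571 - 0 = 2.571 V
Step 2 — R_th: zero the source — replace V1 by a short circuit (node 2 merges into node 0) — and find the resistance seen between A (node 1) and B (node 0).
Reduce the network between node 1 (A) and node 0 (B) by series/parallel combination:
  Rp1 = R1 ‖ R2 (parallel, both between nodes 0 and 1) = 1/(1/50 + 1/20) = 14.29 Ω
R_th = 14.29 Ω

Final answer: V_th = 2.571 V, R_th = 14.29 Ω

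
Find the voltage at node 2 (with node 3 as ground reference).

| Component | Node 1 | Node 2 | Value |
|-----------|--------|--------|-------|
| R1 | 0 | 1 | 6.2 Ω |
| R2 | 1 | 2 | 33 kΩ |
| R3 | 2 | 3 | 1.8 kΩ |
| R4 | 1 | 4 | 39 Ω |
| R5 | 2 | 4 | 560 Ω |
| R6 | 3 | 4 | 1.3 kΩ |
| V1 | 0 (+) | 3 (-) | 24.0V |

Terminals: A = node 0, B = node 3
Nodal analysis, taking node 3 as the 0 V reference.
Source V1 fixes V_0 = 24 V.
KCL at each unknown node (sum of currents leaving = 0; resistances in Ω):
  Node 1: (V_1 - 24)/6.2 + (V_1 - V_2)/33000 + (V_1 - V_4)/39 = 0
  Node 2: (V_2 - V_1)/33000 + (V_2 - 0)/1800 + (V_2 - V_4)/560 = 0
  Node 4: (V_4 - V_1)/39 + (V_4 - V_2)/560 + (V_4 - 0)/1300 = 0
Collecting terms (coefficients in siemens):
  0.187·V_1 - 0.0000303·V_2 - 0.02564·V_4 = 3.871
  0.002372·V_2 - 0.0000303·V_1 - 0.001786·V_4 = 0
  0.0282·V_4 - 0.02564·V_1 - 0.001786·V_2 = 0
Solving these 3 simultaneous equations (Gaussian elimination) gives:
  V_1 = 23.83 V, V_2 = 17.46 V, V_4 = 22.78 V
The requested potential is V_2 = 17.46 V.

Final answer: V_2 = 17.46 V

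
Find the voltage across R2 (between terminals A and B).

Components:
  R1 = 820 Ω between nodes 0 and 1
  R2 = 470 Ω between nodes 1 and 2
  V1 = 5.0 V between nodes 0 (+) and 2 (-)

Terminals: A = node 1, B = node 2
R1 and R2 are in series across V1 (node 0 → node 1 → node 2), and the output A–B is taken across R2, so this is a voltage divider.
Series current: I = V1/(R1 + R2) = 5/(820 + 470) = 5/1290 = 0.003876 A
V_R2 = I × R2 = V1 × R2/(R1 + R2) = 5 × 470/1290 = 1.822 V

Final answer: 1.822 V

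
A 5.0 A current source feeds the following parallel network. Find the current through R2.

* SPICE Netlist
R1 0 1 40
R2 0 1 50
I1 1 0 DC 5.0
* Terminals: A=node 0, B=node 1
All resistors sit directly between nodes 0 and 1, so they are in parallel and share one voltage V; the full source current 5 A splits among them.
1/R_par = 1/40 + 1/50 = 0.045 S  =>  R_par = 22.22 Ω
V = I × R_par = 5 × 22.22 = 111.1 V
I_R2 = V/R2 = 111.1/50 = 2.222 A

Final answer: 2.222 A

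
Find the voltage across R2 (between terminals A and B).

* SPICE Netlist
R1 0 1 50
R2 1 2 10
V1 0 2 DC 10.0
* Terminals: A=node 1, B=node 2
R1 and R2 are in series across V1 (node 0 → node 1 → node 2), and the output A–B is taken across R2, so this is a voltage divider.
Series current: I = V1/(R1 + R2) = 10/(50 + 10) = 10/60 = 0.1667 A
V_R2 = I × R2 = V1 × R2/(R1 + R2) = 10 × 10/60 = 1.667 V

Final answer: 1.667 V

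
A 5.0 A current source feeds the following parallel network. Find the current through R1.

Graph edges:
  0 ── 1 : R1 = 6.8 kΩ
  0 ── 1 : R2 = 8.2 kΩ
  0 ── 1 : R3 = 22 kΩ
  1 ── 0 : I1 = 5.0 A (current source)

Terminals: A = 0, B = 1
All resistors sit directly between nodes 0 and 1, so they are in parallel and share one voltage V; the full source current 5 A splits among them.
1/R_par = 1/6800 + 1/8200 + 1/22000 = 0.0003145 S  =>  R_par = 3180 Ω
V = I × R_par = 5 × 3180 = 15900 V
I_R1 = V/R1 = 15900/6800 = 2.338 A

Final answer: 2.338 A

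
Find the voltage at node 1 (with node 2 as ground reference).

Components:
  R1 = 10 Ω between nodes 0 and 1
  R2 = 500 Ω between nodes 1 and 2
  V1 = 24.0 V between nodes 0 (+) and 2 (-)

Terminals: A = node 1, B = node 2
Nodal analysis, taking node 2 as the 0 V reference.
Source V1 fixes V_0 = 24 V.
KCL at each unknown node (sum of currents leaving = 0; resistances in Ω):
  Node 1: (V_1 - 24)/10 + (V_1 - 0)/500 = 0
Collecting terms: 0.102 × V_1 = 2.4  =>  V_1 = 23.53 V
The requested potential is V_1 = 23.53 V.

Final answer: V_1 = 23.53 V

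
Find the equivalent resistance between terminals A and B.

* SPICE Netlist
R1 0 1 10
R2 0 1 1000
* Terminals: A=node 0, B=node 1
Reduce the network between node 0 (A) and node 1 (B) by series/parallel combination:
  Rp1 = R1 ‖ R2 (parallel, both between nodes 0 and 1) = 1/(1/10 + 1/1000) = 9.901 Ω
R_eq = 9.901 Ω

Final answer: 9.901 Ω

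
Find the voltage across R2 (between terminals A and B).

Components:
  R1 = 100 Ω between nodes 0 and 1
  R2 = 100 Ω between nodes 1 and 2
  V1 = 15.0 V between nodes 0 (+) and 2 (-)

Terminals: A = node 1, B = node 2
R1 and R2 are in series across V1 (node 0 → node 1 → node 2), and the output A–B is taken across R2, so this is a voltage divider.
Series current: I = V1/(R1 + R2) = 15/(100 + 100) = 15/200 = 0.075 A
V_R2 = I × R2 = V1 × R2/(R1 + R2) = 15 × 100/200 = 7.5 V

Final answer: 7.5 V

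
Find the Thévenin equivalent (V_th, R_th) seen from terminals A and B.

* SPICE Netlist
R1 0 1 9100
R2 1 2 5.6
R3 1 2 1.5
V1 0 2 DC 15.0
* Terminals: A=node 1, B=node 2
Step 1 — V_th is the open-circuit voltage V_A - V_B (nothing connected across the terminals).
Nodal analysis, taking node 2 as the 0 V reference.
Source V1 fixes V_0 = 15 V.
KCL at each unknown node (sum of currents leaving = 0; resistances in Ω):
  Node 1: (V_1 - 15)/9100 + (V_1 - 0)/5.6 + (V_1 - 0)/1.5 = 0
Collecting terms: 0.8453 × V_1 = 0.001648  =>  V_1 = 0.00195 V
V_th = V_1 - V_2 = 0.00195 - 0 = 0.00195 V
Step 2 — R_th: zero the source — replace V1 by a short circuit (node 2 merges into node 0) — and find the resistance seen between A (node 1) and B (node 0).
Reduce the network between node 1 (A) and node 0 (B) by series/parallel combination:
  Rp1 = R1 ‖ R2 ‖ R3 (parallel, all between nodes 0 and 1) = 1/(1/9100 + 1/5.6 + 1/1.5) = 1.183 Ω
R_th = 1.183 Ω

Final answer: V_th = 0.00195 V, R_th = 1.183 Ω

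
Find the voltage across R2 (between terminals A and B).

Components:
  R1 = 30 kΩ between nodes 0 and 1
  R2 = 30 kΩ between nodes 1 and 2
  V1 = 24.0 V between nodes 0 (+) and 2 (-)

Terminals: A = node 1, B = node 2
R1 and R2 are in series across V1 (node 0 → node 1 → node 2), and the output A–B is taken across R2, so this is a voltage divider.
Series current: I = V1/(R1 + R2) = 24/(30000 + 30000) = 24/60000 = 0.0004 A
V_R2 = I × R2 = V1 × R2/(R1 + R2) = 24 × 30000/60000 = 12 V

Final answer: 12 V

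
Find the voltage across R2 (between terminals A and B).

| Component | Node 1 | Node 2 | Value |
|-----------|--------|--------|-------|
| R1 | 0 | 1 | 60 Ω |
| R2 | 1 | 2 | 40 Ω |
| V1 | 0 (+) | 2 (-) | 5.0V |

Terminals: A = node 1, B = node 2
R1 and R2 are in series across V1 (node 0 → node 1 → node 2), and the output A–B is taken across R2, so this is a voltage divider.
Series current: I = V1/(R1 + R2) = 5/(60 + 40) = 5/100 = 0.05 A
V_R2 = I × R2 = V1 × R2/(R1 + R2) = 5 × 40/100 = 2 V

Final answer: 2 V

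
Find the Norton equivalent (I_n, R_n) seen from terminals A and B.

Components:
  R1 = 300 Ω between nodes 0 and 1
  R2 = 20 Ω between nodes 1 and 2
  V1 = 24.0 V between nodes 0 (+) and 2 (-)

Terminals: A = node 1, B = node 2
Find the Thévenin equivalent first; then I_n = V_th/R_th and R_n = R_th.
Step 1 — V_th is the open-circuit voltage V_A - V_B (nothing connected across the terminals).
Nodal analysis, taking node 2 as the 0 V reference.
Source V1 fixes V_0 = 24 V.
KCL at each unknown node (sum of currents leaving = 0; resistances in Ω):
  Node 1: (V_1 - 24)/300 + (V_1 - 0)/20 = 0
Collecting terms: 0.05333 × V_1 = 0.08  =>  V_1 = 1.5 V
V_th = V_1 - V_2 = 1.5 - 0 = 1.5 V
Step 2 — R_th: zero the source — replace V1 by a short circuit (node 2 merges into node 0) — and find the resistance seen between A (node 1) and B (node 0).
Reduce the network between node 1 (A) and node 0 (B) by series/parallel combination:
  Rp1 = R1 ‖ R2 (parallel, both between nodes 0 and 1) = 1/(1/300 + 1/20) = 18.75 Ω
R_th = 18.75 Ω
I_n = V_th/R_th = 1.5/18.75 = 0.08 A, and R_n = R_th = 18.75 Ω

Final answer: I_n = 0.08 A, R_n = 18.75 Ω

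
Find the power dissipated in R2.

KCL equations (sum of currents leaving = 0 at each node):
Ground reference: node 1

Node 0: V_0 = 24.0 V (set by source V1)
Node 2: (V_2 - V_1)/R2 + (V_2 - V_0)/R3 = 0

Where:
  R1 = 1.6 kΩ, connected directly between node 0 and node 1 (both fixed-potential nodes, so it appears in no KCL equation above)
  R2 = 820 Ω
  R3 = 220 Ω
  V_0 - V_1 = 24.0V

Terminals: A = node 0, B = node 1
Nodal analysis, taking node 1 as the 0 V reference.
Source V1 fixes V_0 = 24 V.
KCL at each unknown node (sum of currents leaving = 0; resistances in Ω):
  Node 2: (V_2 - 0)/820 + (V_2 - 24)/220 = 0
Collecting terms: 0.005765 × V_2 = 0.1091  =>  V_2 = 18.92 V
I_R2 = (V_1 - V_2)/R2 = (0 - 18.92)/820 = -0.02308 A
P_R2 = I_R2² × R2 = (-0.02308)² × 820 = 0.4367 W

Final answer: 0.4367 W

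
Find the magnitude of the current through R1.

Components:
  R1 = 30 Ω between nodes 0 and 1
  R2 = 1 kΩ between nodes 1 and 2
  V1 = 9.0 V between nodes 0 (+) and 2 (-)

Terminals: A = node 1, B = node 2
Nodal analysis, taking node 2 as the 0 V reference.
Source V1 fixes V_0 = 9 V.
KCL at each unknown node (sum of currents leaving = 0; resistances in Ω):
  Node 1: (V_1 - 9)/30 + (V_1 - 0)/1000 = 0
Collecting terms: 0.03433 × V_1 = 0.3  =>  V_1 = 8.738 V
I_R1 = (V_0 - V_1)/R1 = (9 - 8.738)/30 = 0.008738 A
|I_R1| = 0.008738 A

Final answer: |I_R1| = 0.008738 A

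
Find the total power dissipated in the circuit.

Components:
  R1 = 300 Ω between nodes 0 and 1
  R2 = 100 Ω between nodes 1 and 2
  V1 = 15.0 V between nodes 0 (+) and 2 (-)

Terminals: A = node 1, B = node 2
Nodal analysis, taking node 2 as the 0 V reference.
Source V1 fixes V_0 = 15 V.
KCL at each unknown node (sum of currents leaving = 0; resistances in Ω):
  Node 1: (V_1 - 15)/300 + (V_1 - 0)/100 = 0
Collecting terms: 0.01333 × V_1 = 0.05  =>  V_1 = 3.75 V
Power in each resistor, P = (ΔV)²/R:
  P_R1 = (15 - 3.75)²/300 = 0.4219 W
  P_R2 = (3.75 - 0)²/100 = 0.1406 W
P_total = P_R1 + P_R2 = 0.5625 W

Final answer: 0.5625 W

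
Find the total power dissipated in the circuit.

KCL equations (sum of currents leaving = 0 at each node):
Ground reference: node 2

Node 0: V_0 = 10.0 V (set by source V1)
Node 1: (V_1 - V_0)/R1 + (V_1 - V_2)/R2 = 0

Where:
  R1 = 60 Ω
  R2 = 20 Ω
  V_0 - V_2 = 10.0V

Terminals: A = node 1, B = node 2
Nodal analysis, taking node 2 as the 0 V reference.
Source V1 fixes V_0 = 10 V.
KCL at each unknown node (sum of currents leaving = 0; resistances in Ω):
  Node 1: (V_1 - 10)/60 + (V_1 - 0)/20 = 0
Collecting terms: 0.06667 × V_1 = 0.1667  =>  V_1 = 2.5 V
Power in each resistor, P = (ΔV)²/R:
  P_R1 = (10 - 2.5)²/60 = 0.9375 W
  P_R2 = (2.5 - 0)²/20 = 0.3125 W
P_total = P_R1 + P_R2 = 1.25 W

Final answer: 1.25 W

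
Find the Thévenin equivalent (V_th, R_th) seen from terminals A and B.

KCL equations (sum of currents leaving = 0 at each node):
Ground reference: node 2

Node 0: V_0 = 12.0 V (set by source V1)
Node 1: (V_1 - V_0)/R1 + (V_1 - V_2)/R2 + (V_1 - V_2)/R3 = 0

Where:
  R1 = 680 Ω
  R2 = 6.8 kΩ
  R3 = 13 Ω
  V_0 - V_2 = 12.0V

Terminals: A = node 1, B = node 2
Step 1 — V_th is the open-circuit voltage V_A - V_B (nothing connected across the terminals).
Nodal analysis, taking node 2 as the 0 V reference.
Source V1 fixes V_0 = 12 V.
KCL at each unknown node (sum of currents leaving = 0; resistances in Ω):
  Node 1: (V_1 - 12)/680 + (V_1 - 0)/6800 + (V_1 - 0)/13 = 0
Collecting terms: 0.07854 × V_1 = 0.01765  =>  V_1 = 0.2247 V
V_th = V_1 - V_2 = 0.2247 - 0 = 0.2247 V
Step 2 — R_th: zero the source — replace V1 by a short circuit (node 2 merges into node 0) — and find the resistance seen between A (node 1) and B (node 0).
Reduce the network between node 1 (A) and node 0 (B) by series/parallel combination:
  Rp1 = R1 ‖ R2 ‖ R3 (parallel, all between nodes 0 and 1) = 1/(1/680 + 1/6800 + 1/13) = 12.73 Ω
R_th = 12.73 Ω

Final answer: V_th = 0.2247 V, R_th = 12.73 Ω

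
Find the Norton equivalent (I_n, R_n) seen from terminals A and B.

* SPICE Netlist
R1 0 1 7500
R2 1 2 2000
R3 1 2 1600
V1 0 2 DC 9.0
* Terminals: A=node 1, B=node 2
Find the Thévenin equivalent first; then I_n = V_th/R_th and R_n = R_th.
Step 1 — V_th is the open-circuit voltage V_A - V_B (nothing connected across the terminals).
Nodal analysis, taking node 2 as the 0 V reference.
Source V1 fixes V_0 = 9 V.
KCL at each unknown node (sum of currents leaving = 0; resistances in Ω):
  Node 1: (V_1 - 9)/7500 + (V_1 - 0)/2000 + (V_1 - 0)/1600 = 0
Collecting terms: 0.001258 × V_1 = 0.0012  =>  V_1 = 0.9536 V
V_th = V_1 - V_2 = 0.9536 - 0 = 0.9536 V
Step 2 — R_th: zero the source — replace V1 by a short circuit (node 2 merges into node 0) — and find the resistance seen between A (node 1) and B (node 0).
Reduce the network between node 1 (A) and node 0 (B) by series/parallel combination:
  Rp1 = R1 ‖ R2 ‖ R3 (parallel, all between nodes 0 and 1) = 1/(1/7500 + 1/2000 + 1/1600) = 794.7 Ω
R_th = 794.7 Ω
I_n = V_th/R_th = 0.9536/794.7 = 0.0012 A, and R_n = R_th = 794.7 Ω

Final answer: I_n = 0.0012 A, R_n = 794.7 Ω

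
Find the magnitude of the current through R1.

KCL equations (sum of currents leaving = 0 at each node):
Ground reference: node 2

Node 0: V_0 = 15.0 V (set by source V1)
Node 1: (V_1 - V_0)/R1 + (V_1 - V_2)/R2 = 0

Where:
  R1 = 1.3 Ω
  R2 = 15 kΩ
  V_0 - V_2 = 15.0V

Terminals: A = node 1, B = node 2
Nodal analysis, taking node 2 as the 0 V reference.
Source V1 fixes V_0 = 15 V.
KCL at each unknown node (sum of currents leaving = 0; resistances in Ω):
  Node 1: (V_1 - 15)/1.3 + (V_1 - 0)/15000 = 0
Collecting terms: 0.7693 × V_1 = 11.54  =>  V_1 = 15 V
I_R1 = (V_0 - V_1)/R1 = (15 - 15)/1.3 = 0.0009999 A
|I_R1| = 0.0009999 A

Final answer: |I_R1| = 0.0009999 A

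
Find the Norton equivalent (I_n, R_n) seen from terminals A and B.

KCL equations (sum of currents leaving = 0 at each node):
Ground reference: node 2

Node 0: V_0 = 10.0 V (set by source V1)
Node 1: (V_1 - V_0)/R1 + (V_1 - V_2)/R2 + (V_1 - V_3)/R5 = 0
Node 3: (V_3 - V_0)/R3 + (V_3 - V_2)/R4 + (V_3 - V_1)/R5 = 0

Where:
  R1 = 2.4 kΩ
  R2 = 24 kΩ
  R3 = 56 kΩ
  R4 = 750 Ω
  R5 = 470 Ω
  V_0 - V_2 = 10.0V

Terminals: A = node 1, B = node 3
Find the Thévenin equivalent first; then I_n = V_th/R_th and R_n = R_th.
Step 1 — V_th is the open-circuit voltage V_A - V_B (nothing connected across the terminals).
Nodal analysis, taking node 2 as the 0 V reference.
Source V1 fixes V_0 = 10 V.
KCL at each unknown node (sum of currents leaving = 0; resistances in Ω):
  Node 1: (V_1 - 10)/2400 + (V_1 - 0)/24000 + (V_1 - V_3)/470 = 0
  Node 3: (V_3 - 10)/56000 + (V_3 - 0)/750 + (V_3 - V_1)/470 = 0
Collecting terms (coefficients in siemens):
  0.002586·V_1 - 0.002128·V_3 = 0.004167
  0.003479·V_3 - 0.002128·V_1 = 0.0001786
Determinant D = (0.002586)(0.003479) - (-0.002128)(-0.002128) = 0.000004469
V_1 = [(0.004167)(0.003479) - (-0.002128)(0.0001786)]/D = 3.328 V
V_3 = [(0.002586)(0.0001786) - (0.004167)(-0.002128)]/D = 2.087 V
V_th = V_1 - V_3 = 3.328 - 2.087 = 1.241 V
Step 2 — R_th: zero the source — replace V1 by a short circuit (node 2 merges into node 0) — and find the resistance seen between A (node 1) and B (node 3).
Reduce the network between node 1 (A) and node 3 (B) by series/parallel combination:
  Rp1 = R1 ‖ R2 (parallel, both between nodes 0 and 1) = 1/(1/2400 + 1/24000) = 2182 Ω
  Rp2 = R3 ‖ R4 (parallel, both between nodes 0 and 3) = 1/(1/56000 + 1/750) = 740.1 Ω
  Rs1 = Rp1 + Rp2 (series, joined only at node 0) = 2182 + 740.1 = 2922 Ω
  Rp3 = R5 ‖ Rs1 (parallel, both between nodes 1 and 3) = 1/(1/470 + 1/2922) = 404.9 Ω
R_th = 404.9 Ω
I_n = V_th/R_th = 1.241/404.9 = 0.003066 A, and R_n = R_th = 404.9 Ω

Final answer: I_n = 0.003066 A, R_n = 404.9 Ω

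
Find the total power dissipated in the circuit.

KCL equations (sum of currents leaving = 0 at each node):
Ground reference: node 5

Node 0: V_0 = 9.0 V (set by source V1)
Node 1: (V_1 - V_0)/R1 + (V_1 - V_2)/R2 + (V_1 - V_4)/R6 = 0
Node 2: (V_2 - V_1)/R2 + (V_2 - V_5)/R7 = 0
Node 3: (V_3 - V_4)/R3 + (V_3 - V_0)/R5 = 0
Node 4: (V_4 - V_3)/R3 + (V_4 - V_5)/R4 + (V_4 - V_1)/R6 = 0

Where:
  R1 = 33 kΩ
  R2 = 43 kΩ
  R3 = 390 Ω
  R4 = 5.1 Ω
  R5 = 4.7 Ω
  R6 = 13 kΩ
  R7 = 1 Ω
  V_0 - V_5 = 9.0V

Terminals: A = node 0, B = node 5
Nodal analysis, taking node 5 as the 0 V reference.
Source V1 fixes V_0 = 9 V.
KCL at each unknown node (sum of currents leaving = 0; resistances in Ω):
  Node 1: (V_1 - 9)/33000 + (V_1 - V_2)/43000 + (V_1 - V_4)/13000 = 0
  Node 2: (V_2 - V_1)/43000 + (V_2 - 0)/1 = 0
  Node 3: (V_3 - V_4)/390 + (V_3 - 9)/4.7 = 0
  Node 4: (V_4 - V_3)/390 + (V_4 - 0)/5.1 + (V_4 - V_1)/13000 = 0
Collecting terms (coefficients in siemens):
  0.0001305·V_1 - 0.00002326·V_2 - 0.00007692·V_4 = 0.0002727
  1·V_2 - 0.00002326·V_1 = 0
  0.2153·V_3 - 0.002564·V_4 = 1.915
  0.1987·V_4 - 0.00007692·V_1 - 0.002564·V_3 = 0
Solving these 4 simultaneous equations (Gaussian elimination) gives:
  V_1 = 2.158 V, V_2 = 0.00005019 V, V_3 = 8.894 V, V_4 = 0.1156 V
Power in each resistor, P = (ΔV)²/R:
  P_R1 = (9 - 2.158)²/33000 = 0.001418 W
  P_R2 = (2.158 - 0.00005019)²/43000 = 0.0001083 W
  P_R3 = (8.894 - 0.1156)²/390 = 0.1976 W
  P_R4 = (0.1156 - 0)²/5.1 = 0.00262 W
  P_R5 = (9 - 8.894)²/4.7 = 0.002381 W
  P_R6 = (2.158 - 0.1156)²/13000 = 0.000321 W
  P_R7 = (0.00005019 - 0)²/1 = 0.000000002519 W
P_total = P_R1 + P_R2 + P_R3 + P_R4 + P_R5 + P_R6 + P_R7 = 0.2044 W

Final answer: 0.2044 W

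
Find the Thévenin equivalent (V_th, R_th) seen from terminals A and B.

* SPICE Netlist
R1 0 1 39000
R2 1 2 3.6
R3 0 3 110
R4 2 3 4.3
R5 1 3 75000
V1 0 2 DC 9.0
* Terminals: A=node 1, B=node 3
Step 1 — V_th is the open-circuit voltage V_A - V_B (nothing connected across the terminals).
Nodal analysis, taking node 2 as the 0 V reference.
Source V1 fixes V_0 = 9 V.
KCL at each unknown node (sum of currents leaving = 0; resistances in Ω):
  Node 1: (V_1 - 9)/39000 + (V_1 - 0)/3.6 + (V_1 - V_3)/75000 = 0
  Node 3: (V_3 - 9)/110 + (V_3 - 0)/4.3 + (V_3 - V_1)/75000 = 0
Collecting terms (coefficients in siemens):
  0.2778·V_1 - 0.00001333·V_3 = 0.0002308
  0.2417·V_3 - 0.00001333·V_1 = 0.08182
Determinant D = (0.2778)(0.2417) - (-0.00001333)(-0.00001333) = 0.06714
V_1 = [(0.0002308)(0.2417) - (-0.00001333)(0.08182)]/D = 0.0008469 V
V_3 = [(0.2778)(0.08182) - (0.0002308)(-0.00001333)]/D = 0.3386 V
V_th = V_1 - V_3 = 0.0008469 - 0.3386 = -0.3377 V
Step 2 — R_th: zero the source — replace V1 by a short circuit (node 2 merges into node 0) — and find the resistance seen between A (node 1) and B (node 3).
Reduce the network between node 1 (A) and node 3 (B) by series/parallel combination:
  Rp1 = R1 ‖ R2 (parallel, both between nodes 0 and 1) = 1/(1/39000 + 1/3.6) = 3.6 Ω
  Rp2 = R3 ‖ R4 (parallel, both between nodes 0 and 3) = 1/(1/110 + 1/4.3) = 4.138 Ω
  Rs1 = Rp1 + Rp2 (series, joined only at node 0) = 3.6 + 4.138 = 7.738 Ω
  Rp3 = R5 ‖ Rs1 (parallel, both between nodes 1 and 3) = 1/(1/75000 + 1/7.738) = 7.737 Ω
R_th = 7.737 Ω

Final answer: V_th = -0.3377 V, R_th = 7.737 Ω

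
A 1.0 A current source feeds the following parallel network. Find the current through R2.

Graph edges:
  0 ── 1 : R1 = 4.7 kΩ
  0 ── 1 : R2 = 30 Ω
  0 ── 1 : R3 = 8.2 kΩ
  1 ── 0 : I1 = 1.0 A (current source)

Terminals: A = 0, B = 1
All resistors sit directly between nodes 0 and 1, so they are in parallel and share one voltage V; the full source current 1 A splits among them.
1/R_par = 1/4700 + 1/30 + 1/8200 = 0.03367 S  =>  R_par = 29.7 Ω
V = I × R_par = 1 × 29.7 = 29.7 V
I_R2 = V/R2 = 29.7/30 = 0.9901 A

Final answer: 0.9901 A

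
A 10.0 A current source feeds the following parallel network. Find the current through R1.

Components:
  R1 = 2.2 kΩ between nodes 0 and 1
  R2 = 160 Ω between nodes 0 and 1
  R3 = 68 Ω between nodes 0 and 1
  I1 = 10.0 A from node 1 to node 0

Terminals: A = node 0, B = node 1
All resistors sit directly between nodes 0 and 1, so they are in parallel and share one voltage V; the full source current 10 A splits among them.
1/R_par = 1/2200 + 1/160 + 1/68 = 0.02141 S  =>  R_par = 46.71 Ω
V = I × R_par = 10 × 46.71 = 467.1 V
I_R1 = V/R1 = 467.1/2200 = 0.2123 A

Final answer: 0.2123 A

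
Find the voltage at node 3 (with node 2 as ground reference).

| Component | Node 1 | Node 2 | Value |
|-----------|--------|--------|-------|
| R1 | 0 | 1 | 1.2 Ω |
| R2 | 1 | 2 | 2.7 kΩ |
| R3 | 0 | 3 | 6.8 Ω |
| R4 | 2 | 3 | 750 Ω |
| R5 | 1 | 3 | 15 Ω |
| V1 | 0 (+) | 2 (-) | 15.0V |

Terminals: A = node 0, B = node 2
Nodal analysis, taking node 2 as the 0 V reference.
Source V1 fixes V_0 = 15 V.
KCL at each unknown node (sum of currents leaving = 0; resistances in Ω):
  Node 1: (V_1 - 15)/1.2 + (V_1 - 0)/2700 + (V_1 - V_3)/15 = 0
  Node 3: (V_3 - 15)/6.8 + (V_3 - 0)/750 + (V_3 - V_1)/15 = 0
Collecting terms (coefficients in siemens):
  0.9004·V_1 - 0.06667·V_3 = 12.5
  0.2151·V_3 - 0.06667·V_1 = 2.206
Determinant D = (0.9004)(0.2151) - (-0.06667)(-0.06667) = 0.1892
V_1 = [(12.5)(0.2151) - (-0.06667)(2.206)]/D = 14.99 V
V_3 = [(0.9004)(2.206) - (12.5)(-0.06667)]/D = 14.9 V
The requested potential is V_3 = 14.9 V.

Final answer: V_3 = 14.9 V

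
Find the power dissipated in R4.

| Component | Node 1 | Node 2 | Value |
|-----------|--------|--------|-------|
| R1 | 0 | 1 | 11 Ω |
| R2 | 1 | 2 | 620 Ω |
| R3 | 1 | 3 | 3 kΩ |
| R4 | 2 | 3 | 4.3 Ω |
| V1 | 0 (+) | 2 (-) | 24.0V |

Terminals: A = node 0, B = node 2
Nodal analysis, taking node 2 as the 0 V reference.
Source V1 fixes V_0 = 24 V.
KCL at each unknown node (sum of currents leaving = 0; resistances in Ω):
  Node 1: (V_1 - 24)/11 + (V_1 - 0)/620 + (V_1 - V_3)/3000 = 0
  Node 3: (V_3 - V_1)/3000 + (V_3 - 0)/4.3 = 0
Collecting terms (coefficients in siemens):
  0.09286·V_1 - 0.0003333·V_3 = 2.182
  0.2329·V_3 - 0.0003333·V_1 = 0
Determinant D = (0.09286)(0.2329) - (-0.0003333)(-0.0003333) = 0.02163
V_1 = [(2.182)(0.2329) - (-0.0003333)(0)]/D = 23.5 V
V_3 = [(0.09286)(0) - (2.182)(-0.0003333)]/D = 0.03363 V
I_R4 = (V_2 - V_3)/R4 = (0 - 0.03363)/4.3 = -0.007821 A
P_R4 = I_R4² × R4 = (-0.007821)² × 4.3 = 0.000263 W

Final answer: 0.000263 W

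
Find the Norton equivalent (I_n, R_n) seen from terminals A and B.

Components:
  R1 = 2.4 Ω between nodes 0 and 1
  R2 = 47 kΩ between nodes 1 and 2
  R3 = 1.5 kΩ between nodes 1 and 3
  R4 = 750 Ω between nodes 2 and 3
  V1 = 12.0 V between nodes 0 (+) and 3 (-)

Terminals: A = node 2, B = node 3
Find the Thévenin equivalent first; then I_n = V_th/R_th and R_n = R_th.
Step 1 — V_th is the open-circuit voltage V_A - V_B (nothing connected across the terminals).
Nodal analysis, taking node 3 as the 0 V reference.
Source V1 fixes V_0 = 12 V.
KCL at each unknown node (sum of currents leaving = 0; resistances in Ω):
  Node 1: (V_1 - 12)/2.4 + (V_1 - V_2)/47000 + (V_1 - 0)/1500 = 0
  Node 2: (V_2 - V_1)/47000 + (V_2 - 0)/750 = 0
Collecting terms (coefficients in siemens):
  0.4174·V_1 - 0.00002128·V_2 = 5
  0.001355·V_2 - 0.00002128·V_1 = 0
Determinant D = (0.4174)(0.001355) - (-0.00002128)(-0.00002128) = 0.0005654
V_1 = [(5)(0.001355) - (-0.00002128)(0)]/D = 11.98 V
V_2 = [(0.4174)(0) - (5)(-0.00002128)]/D = 0.1882 V
V_th = V_2 - V_3 = 0.1882 - 0 = 0.1882 V
Step 2 — R_th: zero the source — replace V1 by a short circuit (node 3 merges into node 0) — and find the resistance seen between A (node 2) and B (node 0).
Reduce the network between node 2 (A) and node 0 (B) by series/parallel combination:
  Rp1 = R1 ‖ R3 (parallel, both between nodes 0 and 1) = 1/(1/2.4 + 1/1500) = 2.396 Ω
  Rs1 = R2 + Rp1 (series, joined only at node 1) = 47000 + 2.396 = 47000 Ω
  Rp2 = R4 ‖ Rs1 (parallel, both between nodes 0 and 2) = 1/(1/750 + 1/47000) = 738.2 Ω
R_th = 738.2 Ω
I_n = V_th/R_th = 0.1882/738.2 = 0.0002549 A, and R_n = R_th = 738.2 Ω

Final answer: I_n = 0.0002549 A, R_n = 738.2 Ω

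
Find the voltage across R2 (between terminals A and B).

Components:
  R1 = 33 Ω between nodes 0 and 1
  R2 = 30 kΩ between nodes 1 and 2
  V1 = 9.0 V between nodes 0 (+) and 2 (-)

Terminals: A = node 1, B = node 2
R1 and R2 are in series across V1 (node 0 → node 1 → node 2), and the output A–B is taken across R2, so this is a voltage divider.
Series current: I = V1/(R1 + R2) = 9/(33 + 30000) = 9/30030 = 0.0002997 A
V_R2 = I × R2 = V1 × R2/(R1 + R2) = 9 × 30000/30030 = 8.99 V

Final answer: 8.99 V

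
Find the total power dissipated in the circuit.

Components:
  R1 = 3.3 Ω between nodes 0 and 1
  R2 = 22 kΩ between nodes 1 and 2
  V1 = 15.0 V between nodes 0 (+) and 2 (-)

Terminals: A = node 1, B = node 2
Nodal analysis, taking node 2 as the 0 V reference.
Source V1 fixes V_0 = 15 V.
KCL at each unknown node (sum of currents leaving = 0; resistances in Ω):
  Node 1: (V_1 - 15)/3.3 + (V_1 - 0)/22000 = 0
Collecting terms: 0.3031 × V_1 = 4.545  =>  V_1 = 15 V
Power in each resistor, P = (ΔV)²/R:
  P_R1 = (15 - 15)²/3.3 = 0.000001534 W
  P_R2 = (15 - 0)²/22000 = 0.01022 W
P_total = P_R1 + P_R2 = 0.01023 W

Final answer: 0.01023 W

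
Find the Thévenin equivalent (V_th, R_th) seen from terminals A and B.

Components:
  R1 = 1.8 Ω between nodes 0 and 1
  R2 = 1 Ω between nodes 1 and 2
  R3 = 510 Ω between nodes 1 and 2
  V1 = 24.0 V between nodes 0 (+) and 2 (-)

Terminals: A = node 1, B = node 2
Step 1 — V_th is the open-circuit voltage V_A - V_B (nothing connected across the terminals).
Nodal analysis, taking node 2 as the 0 V reference.
Source V1 fixes V_0 = 24 V.
KCL at each unknown node (sum of currents leaving = 0; resistances in Ω):
  Node 1: (V_1 - 24)/1.8 + (V_1 - 0)/1 + (V_1 - 0)/510 = 0
Collecting terms: 1.558 × V_1 = 13.33  =>  V_1 = 8.561 V
V_th = V_1 - V_2 = 8.561 - 0 = 8.561 V
Step 2 — R_th: zero the source — replace V1 by a short circuit (node 2 merges into node 0) — and find the resistance seen between A (node 1) and B (node 0).
Reduce the network between node 1 (A) and node 0 (B) by series/parallel combination:
  Rp1 = R1 ‖ R2 ‖ R3 (parallel, all between nodes 0 and 1) = 1/(1/1.8 + 1/1 + 1/510) = 0.642 Ω
R_th = 0.642 Ω

Final answer: V_th = 8.561 V, R_th = 0.642 Ω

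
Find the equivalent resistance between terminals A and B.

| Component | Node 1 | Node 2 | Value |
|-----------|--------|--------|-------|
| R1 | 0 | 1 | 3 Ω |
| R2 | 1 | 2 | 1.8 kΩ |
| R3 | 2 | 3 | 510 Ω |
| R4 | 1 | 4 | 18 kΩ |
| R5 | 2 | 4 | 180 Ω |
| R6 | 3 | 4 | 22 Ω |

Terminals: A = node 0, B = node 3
The network is not a plain series/parallel combination. Inject a 1 A test current into terminal A (node 0) and return it from terminal B (node 3); then R_eq = V_A / (1 A).
Nodal analysis, taking node 3 as the 0 V reference.
Current source I_test pushes 1 A into node 0 and draws it out of node 3.
KCL at each unknown node (sum of currents leaving = 0; resistances in Ω):
  Node 0: (V_0 - V_1)/3 - 1 = 0
  Node 1: (V_1 - V_0)/3 + (V_1 - V_2)/1800 + (V_1 - V_4)/18000 = 0
  Node 2: (V_2 - V_1)/1800 + (V_2 - 0)/510 + (V_2 - V_4)/180 = 0
  Node 4: (V_4 - V_1)/18000 + (V_4 - V_2)/180 + (V_4 - 0)/22 = 0
Collecting terms (coefficients in siemens):
  0.3333·V_0 - 0.3333·V_1 = 1
  0.3339·V_1 - 0.3333·V_0 - 0.0005556·V_2 - 0.00005556·V_4 = 0
  0.008072·V_2 - 0.0005556·V_1 - 0.005556·V_4 = 0
  0.05107·V_4 - 0.00005556·V_1 - 0.005556·V_2 = 0
Solving these 4 simultaneous equations (Gaussian elimination) gives:
  V_0 = 1761 V, V_1 = 1758 V, V_2 = 132.2 V, V_4 = 16.3 V
R_eq = V_0 / 1 A = 1761 Ω = 1.761 kΩ

Final answer: 1.761 kΩ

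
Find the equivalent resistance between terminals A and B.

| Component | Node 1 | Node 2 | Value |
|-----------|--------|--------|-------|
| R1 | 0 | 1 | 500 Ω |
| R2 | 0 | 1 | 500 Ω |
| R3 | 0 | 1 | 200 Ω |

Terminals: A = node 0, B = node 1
Reduce the network between node 0 (A) and node 1 (B) by series/parallel combination:
  Rp1 = R1 ‖ R2 ‖ R3 (parallel, all between nodes 0 and 1) = 1/(1/500 + 1/500 + 1/200) = 111.1 Ω
R_eq = 111.1 Ω

Final answer: 111.1 Ω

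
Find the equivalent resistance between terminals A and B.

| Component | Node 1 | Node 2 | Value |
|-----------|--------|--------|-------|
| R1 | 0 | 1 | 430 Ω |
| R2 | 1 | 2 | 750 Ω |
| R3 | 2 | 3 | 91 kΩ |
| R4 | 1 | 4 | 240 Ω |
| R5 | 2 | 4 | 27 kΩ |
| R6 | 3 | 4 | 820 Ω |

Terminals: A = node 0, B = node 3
The network is not a plain series/parallel combination. Inject a 1 A test current into terminal A (node 0) and return it from terminal B (node 3); then R_eq = V_A / (1 A).
Nodal analysis, taking node 3 as the 0 V reference.
Current source I_test pushes 1 A into node 0 and draws it out of node 3.
KCL at each unknown node (sum of currents leaving = 0; resistances in Ω):
  Node 0: (V_0 - V_1)/430 - 1 = 0
  Node 1: (V_1 - V_0)/430 + (V_1 - V_2)/750 + (V_1 - V_4)/240 = 0
  Node 2: (V_2 - V_1)/750 + (V_2 - 0)/91000 + (V_2 - V_4)/27000 = 0
  Node 4: (V_4 - V_1)/240 + (V_4 - V_2)/27000 + (V_4 - 0)/820 = 0
Collecting terms (coefficients in siemens):
  0.002326·V_0 - 0.002326·V_1 = 1
  0.007826·V_1 - 0.002326·V_0 - 0.001333·V_2 - 0.004167·V_4 = 0
  0.001381·V_2 - 0.001333·V_1 - 0.00003704·V_4 = 0
  0.005423·V_4 - 0.004167·V_1 - 0.00003704·V_2 = 0
Solving these 4 simultaneous equations (Gaussian elimination) gives:
  V_0 = 1476 V, V_1 = 1046 V, V_2 = 1031 V, V_4 = 810.7 V
R_eq = V_0 / 1 A = 1476 Ω = 1.476 kΩ

Final answer: 1.476 kΩ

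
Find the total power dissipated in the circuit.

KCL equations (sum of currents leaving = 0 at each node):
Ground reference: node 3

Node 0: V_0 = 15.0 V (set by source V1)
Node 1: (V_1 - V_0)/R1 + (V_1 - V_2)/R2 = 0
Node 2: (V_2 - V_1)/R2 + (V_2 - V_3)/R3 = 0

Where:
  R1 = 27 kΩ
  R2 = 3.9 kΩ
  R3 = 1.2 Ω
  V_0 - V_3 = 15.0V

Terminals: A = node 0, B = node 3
Nodal analysis, taking node 3 as the 0 V reference.
Source V1 fixes V_0 = 15 V.
KCL at each unknown node (sum of currents leaving = 0; resistances in Ω):
  Node 1: (V_1 - 15)/27000 + (V_1 - V_2)/3900 = 0
  Node 2: (V_2 - V_1)/3900 + (V_2 - 0)/1.2 = 0
Collecting terms (coefficients in siemens):
  0.0002934·V_1 - 0.0002564·V_2 = 0.0005556
  0.8336·V_2 - 0.0002564·V_1 = 0
Determinant D = (0.0002934)(0.8336) - (-0.0002564)(-0.0002564) = 0.0002445
V_1 = [(0.0005556)(0.8336) - (-0.0002564)(0)]/D = 1.894 V
V_2 = [(0.0002934)(0) - (0.0005556)(-0.0002564)]/D = 0.0005825 V
Power in each resistor, P = (ΔV)²/R:
  P_R1 = (15 - 1.894)²/27000 = 0.006362 W
  P_R2 = (1.894 - 0.0005825)²/3900 = 0.000919 W
  P_R3 = (0.0005825 - 0)²/1.2 = 0.0000002828 W
P_total = P_R1 + P_R2 + P_R3 = 0.007281 W

Final answer: 0.007281 W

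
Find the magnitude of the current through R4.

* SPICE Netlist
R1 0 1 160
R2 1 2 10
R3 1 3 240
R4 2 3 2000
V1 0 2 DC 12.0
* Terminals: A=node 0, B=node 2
Nodal analysis, taking node 2 as the 0 V reference.
Source V1 fixes V_0 = 12 V.
KCL at each unknown node (sum of currents leaving = 0; resistances in Ω):
  Node 1: (V_1 - 12)/160 + (V_1 - 0)/10 + (V_1 - V_3)/240 = 0
  Node 3: (V_3 - V_1)/240 + (V_3 - 0)/2000 = 0
Collecting terms (coefficients in siemens):
  0.1104·V_1 - 0.004167·V_3 = 0.075
  0.004667·V_3 - 0.004167·V_1 = 0
Determinant D = (0.1104)(0.004667) - (-0.004167)(-0.004167) = 0.0004979
V_1 = [(0.075)(0.004667) - (-0.004167)(0)]/D = 0.7029 V
V_3 = [(0.1104)(0) - (0.075)(-0.004167)]/D = 0.6276 V
I_R4 = (V_2 - V_3)/R4 = (0 - 0.6276)/2000 = -0.0003138 A
|I_R4| = 0.0003138 A

Final answer: |I_R4| = 0.0003138 A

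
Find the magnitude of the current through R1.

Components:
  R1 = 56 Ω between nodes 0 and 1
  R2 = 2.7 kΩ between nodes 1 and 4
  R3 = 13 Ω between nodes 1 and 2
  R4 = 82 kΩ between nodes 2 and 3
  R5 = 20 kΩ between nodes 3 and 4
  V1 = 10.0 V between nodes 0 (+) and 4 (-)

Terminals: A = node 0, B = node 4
Nodal analysis, taking node 4 as the 0 V reference.
Source V1 fixes V_0 = 10 V.
KCL at each unknown node (sum of currents leaving = 0; resistances in Ω):
  Node 1: (V_1 - 10)/56 + (V_1 - 0)/2700 + (V_1 - V_2)/13 = 0
  Node 2: (V_2 - V_1)/13 + (V_2 - V_3)/82000 = 0
  Node 3: (V_3 - V_2)/82000 + (V_3 - 0)/20000 = 0
Collecting terms (coefficients in siemens):
  0.09515·V_1 - 0.07692·V_2 = 0.1786
  0.07694·V_2 - 0.07692·V_1 - 0.0000122·V_3 = 0
  0.0000622·V_3 - 0.0000122·V_2 = 0
Solving these 3 simultaneous equations (Gaussian elimination) gives:
  V_1 = 9.792 V, V_2 = 9.79 V, V_3 = 1.92 V
I_R1 = (V_0 - V_1)/R1 = (10 - 9.792)/56 = 0.003722 A
|I_R1| = 0.003722 A

Final answer: |I_R1| = 0.003722 A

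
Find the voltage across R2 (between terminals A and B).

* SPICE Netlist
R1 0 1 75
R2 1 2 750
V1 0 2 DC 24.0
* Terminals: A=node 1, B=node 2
R1 and R2 are in series across V1 (node 0 → node 1 → node 2), and the output A–B is taken across R2, so this is a voltage divider.
Series current: I = V1/(R1 + R2) = 24/(75 + 750) = 24/825 = 0.02909 A
V_R2 = I × R2 = V1 × R2/(R1 + R2) = 24 × 750/825 = 21.82 V

Final answer: 21.82 V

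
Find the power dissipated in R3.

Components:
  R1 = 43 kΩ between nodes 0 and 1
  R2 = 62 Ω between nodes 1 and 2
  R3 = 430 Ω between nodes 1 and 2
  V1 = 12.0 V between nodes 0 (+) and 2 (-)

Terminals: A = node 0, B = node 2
Nodal analysis, taking node 2 as the 0 V reference.
Source V1 fixes V_0 = 12 V.
KCL at each unknown node (sum of currents leaving = 0; resistances in Ω):
  Node 1: (V_1 - 12)/43000 + (V_1 - 0)/62 + (V_1 - 0)/430 = 0
Collecting terms: 0.01848 × V_1 = 0.0002791  =>  V_1 = 0.0151 V
I_R3 = (V_1 - V_2)/R3 = (0.0151 - 0)/430 = 0.00003512 A
P_R3 = I_R3² × R3 = (0.00003512)² × 430 = 0.0000005305 W

Final answer: 5.305e-07 W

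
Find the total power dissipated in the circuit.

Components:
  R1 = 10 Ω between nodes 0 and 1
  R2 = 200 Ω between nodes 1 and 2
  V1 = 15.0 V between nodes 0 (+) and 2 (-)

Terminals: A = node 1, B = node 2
Nodal analysis, taking node 2 as the 0 V reference.
Source V1 fixes V_0 = 15 V.
KCL at each unknown node (sum of currents leaving = 0; resistances in Ω):
  Node 1: (V_1 - 15)/10 + (V_1 - 0)/200 = 0
Collecting terms: 0.105 × V_1 = 1.5  =>  V_1 = 14.29 V
Power in each resistor, P = (ΔV)²/R:
  P_R1 = (15 - 14.29)²/10 = 0.05102 W
  P_R2 = (14.29 - 0)²/200 = 1.02 W
P_total = P_R1 + P_R2 = 1.071 W

Final answer: 1.071 W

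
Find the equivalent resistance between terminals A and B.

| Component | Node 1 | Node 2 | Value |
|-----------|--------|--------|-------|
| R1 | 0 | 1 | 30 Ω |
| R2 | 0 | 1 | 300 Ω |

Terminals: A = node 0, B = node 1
Reduce the network between node 0 (A) and node 1 (B) by series/parallel combination:
  Rp1 = R1 ‖ R2 (parallel, both between nodes 0 and 1) = 1/(1/30 + 1/300) = 27.27 Ω
R_eq = 27.27 Ω

Final answer: 27.27 Ω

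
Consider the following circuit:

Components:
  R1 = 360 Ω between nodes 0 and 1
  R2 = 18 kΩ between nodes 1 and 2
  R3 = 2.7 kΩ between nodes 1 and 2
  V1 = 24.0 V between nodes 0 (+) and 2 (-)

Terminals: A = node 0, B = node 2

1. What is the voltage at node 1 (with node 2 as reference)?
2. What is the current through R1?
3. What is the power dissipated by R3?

Nodal analysis, taking node 2 as the 0 V reference.
Source V1 fixes V_0 = 24 V.
KCL at each unknown node (sum of currents leaving = 0; resistances in Ω):
  Node 1: (V_1 - 24)/360 + (V_1 - 0)/18000 + (V_1 - 0)/2700 = 0
Collecting terms: 0.003204 × V_1 = 0.06667  =>  V_1 = 20.81 V
Part 1:
  Read off the nodal solution: V_1 = 20.81 V
Part 2:
  I_R1 = (V_0 - V_1)/R1 = (24 - 20.81)/360 = 0.008863 A
  Magnitude: I_R1 = 0.008863 A
Part 3:
  I_R3 = (V_1 - V_2)/R3 = (20.81 - 0)/2700 = 0.007707 A
  P_R3 = I_R3² × R3 = (0.007707)² × 2700 = 0.1604 W

Final answers:
1. V_1 = 20.81 V
2. I_R1 = 0.008863 A
3. P_R3 = 0.1604 W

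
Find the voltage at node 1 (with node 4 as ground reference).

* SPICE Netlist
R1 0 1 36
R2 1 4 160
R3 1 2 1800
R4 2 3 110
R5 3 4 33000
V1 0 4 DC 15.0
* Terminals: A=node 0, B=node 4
Nodal analysis, taking node 4 as the 0 V reference.
Source V1 fixes V_0 = 15 V.
KCL at each unknown node (sum of currents leaving = 0; resistances in Ω):
  Node 1: (V_1 - 15)/36 + (V_1 - 0)/160 + (V_1 - V_2)/1800 = 0
  Node 2: (V_2 - V_1)/1800 + (V_2 - V_3)/110 = 0
  Node 3: (V_3 - V_2)/110 + (V_3 - 0)/33000 = 0
Collecting terms (coefficients in siemens):
  0.03458·V_1 - 0.0005556·V_2 = 0.4167
  0.009646·V_2 - 0.0005556·V_1 - 0.009091·V_3 = 0
  0.009121·V_3 - 0.009091·V_2 = 0
Solving these 3 simultaneous equations (Gaussian elimination) gives:
  V_1 = 12.23 V, V_2 = 11.6 V, V_3 = 11.57 V
The requested potential is V_1 = 12.23 V.

Final answer: V_1 = 12.23 V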